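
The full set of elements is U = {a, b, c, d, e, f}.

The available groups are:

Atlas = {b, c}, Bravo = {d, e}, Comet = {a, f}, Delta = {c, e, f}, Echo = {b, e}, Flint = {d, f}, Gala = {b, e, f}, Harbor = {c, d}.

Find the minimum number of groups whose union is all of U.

3

Take {Atlas, Bravo, Comet}. Their union is {a, b, c, d, e, f}, which is all 6 elements.
Only Comet contains a, so Comet is forced; the remaining 4 elements need at least 2 more groups (each remaining group adds at most 2) — so at least 3 groups are needed, and 3 is optimal.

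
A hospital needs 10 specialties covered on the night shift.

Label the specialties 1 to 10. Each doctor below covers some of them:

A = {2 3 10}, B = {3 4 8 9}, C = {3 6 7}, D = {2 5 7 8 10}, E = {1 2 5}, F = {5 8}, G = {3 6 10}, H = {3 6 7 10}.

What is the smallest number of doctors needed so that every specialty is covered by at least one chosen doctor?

B and E and H together: B ∪ E ∪ H = {1, 2, 3, 4, 5, 6, 7, 8, 9, 10} — every specialty is covered.
Only E contains 1, so E is forced; the remaining 7 specialties need at least 2 more doctors (each remaining doctor adds at most 4) — so at least 3 doctors are needed, and 3 is optimal.

3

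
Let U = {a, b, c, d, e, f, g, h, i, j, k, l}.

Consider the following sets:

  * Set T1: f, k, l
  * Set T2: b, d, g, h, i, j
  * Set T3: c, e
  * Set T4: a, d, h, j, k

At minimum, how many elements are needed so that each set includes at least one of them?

3

The 3 elements {b, c, k} hit every set.
The sets T1, T2, T3 are pairwise disjoint, so any hitting set needs a separate element for each — at least 3. Hence 3 is optimal.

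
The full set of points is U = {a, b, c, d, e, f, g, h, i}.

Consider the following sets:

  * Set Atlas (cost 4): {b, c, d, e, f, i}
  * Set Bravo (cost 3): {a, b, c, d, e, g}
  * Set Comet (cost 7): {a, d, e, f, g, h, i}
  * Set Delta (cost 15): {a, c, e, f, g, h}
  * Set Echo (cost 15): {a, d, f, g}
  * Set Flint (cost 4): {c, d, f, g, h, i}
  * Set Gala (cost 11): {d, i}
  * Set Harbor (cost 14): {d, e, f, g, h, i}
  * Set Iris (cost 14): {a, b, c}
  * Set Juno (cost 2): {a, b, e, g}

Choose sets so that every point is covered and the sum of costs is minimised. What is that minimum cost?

6

Flint, Juno together cover every point (Flint ∪ Juno = {a, b, c, d, e, f, g, h, i}); total cost 4 + 2 = 6.
The greedy pick Bravo, Flint costs 7; no covering selection beats 6.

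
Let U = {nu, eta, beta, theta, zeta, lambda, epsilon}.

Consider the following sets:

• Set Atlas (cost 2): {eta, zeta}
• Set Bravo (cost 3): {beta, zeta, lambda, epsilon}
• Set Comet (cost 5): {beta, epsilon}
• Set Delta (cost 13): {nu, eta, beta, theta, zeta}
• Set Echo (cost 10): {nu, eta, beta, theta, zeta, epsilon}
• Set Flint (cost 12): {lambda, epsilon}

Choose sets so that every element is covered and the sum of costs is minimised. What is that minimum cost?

Bravo, Echo together cover every element (Bravo ∪ Echo = {nu, eta, beta, theta, zeta, lambda, epsilon}); total cost 3 + 10 = 13.
The greedy pick Bravo, Atlas, Echo costs 15; no covering selection beats 13.

13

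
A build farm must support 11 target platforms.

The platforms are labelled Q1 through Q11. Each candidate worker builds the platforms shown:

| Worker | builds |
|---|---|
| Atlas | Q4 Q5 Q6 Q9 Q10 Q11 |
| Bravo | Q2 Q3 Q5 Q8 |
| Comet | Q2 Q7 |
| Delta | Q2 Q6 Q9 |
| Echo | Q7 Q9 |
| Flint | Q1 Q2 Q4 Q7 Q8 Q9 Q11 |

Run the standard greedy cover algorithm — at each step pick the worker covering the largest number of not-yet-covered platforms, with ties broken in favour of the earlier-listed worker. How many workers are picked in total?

Greedy: pick Flint (covers 7 new) → pick Atlas (covers 3 new) → pick Bravo (covers 1 new). Total picks: 3.

3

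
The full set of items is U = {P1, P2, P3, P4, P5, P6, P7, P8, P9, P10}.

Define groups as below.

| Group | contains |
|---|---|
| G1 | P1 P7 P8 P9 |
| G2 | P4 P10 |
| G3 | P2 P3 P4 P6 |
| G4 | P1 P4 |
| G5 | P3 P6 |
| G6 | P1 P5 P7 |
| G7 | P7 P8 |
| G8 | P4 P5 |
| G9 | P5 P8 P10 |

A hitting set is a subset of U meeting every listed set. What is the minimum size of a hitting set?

4

The 4 items {P4, P6, P7, P10} hit every group.
No choice of 3 items meets every group, so 4 is the minimum.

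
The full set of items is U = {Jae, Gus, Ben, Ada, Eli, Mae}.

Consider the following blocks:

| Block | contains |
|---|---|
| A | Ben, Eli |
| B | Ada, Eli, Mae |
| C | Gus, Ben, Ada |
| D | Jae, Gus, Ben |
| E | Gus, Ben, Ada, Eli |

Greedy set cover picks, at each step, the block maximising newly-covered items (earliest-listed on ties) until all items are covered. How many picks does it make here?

3

Greedy: pick E (covers 4 new) → pick B (covers 1 new) → pick D (covers 1 new). Total picks: 3.
(The true minimum cover uses only 2 blocks, so greedy is not optimal here.)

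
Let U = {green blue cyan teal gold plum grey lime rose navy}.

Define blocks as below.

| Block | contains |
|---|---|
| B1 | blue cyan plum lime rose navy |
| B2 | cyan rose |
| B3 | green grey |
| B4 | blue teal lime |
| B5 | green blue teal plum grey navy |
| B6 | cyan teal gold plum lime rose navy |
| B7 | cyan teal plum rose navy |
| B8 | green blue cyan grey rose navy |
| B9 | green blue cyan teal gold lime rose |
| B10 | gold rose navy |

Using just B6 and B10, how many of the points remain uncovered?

3

Union of B6, B10 = {cyan, teal, gold, plum, lime, rose, navy}.
Not covered: green, blue, grey — 3 points.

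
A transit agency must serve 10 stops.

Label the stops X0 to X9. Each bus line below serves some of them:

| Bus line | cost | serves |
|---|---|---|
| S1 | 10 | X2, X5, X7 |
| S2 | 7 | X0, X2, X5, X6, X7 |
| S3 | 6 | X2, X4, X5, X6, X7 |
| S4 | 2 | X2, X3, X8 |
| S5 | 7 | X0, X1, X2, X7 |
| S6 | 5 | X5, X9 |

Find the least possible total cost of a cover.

20

S3, S4, S5, S6 together cover every stop (S3 ∪ S4 ∪ S5 ∪ S6 = {X0, X1, X2, X3, X4, X5, X6, X7, X8, X9}); total cost 6 + 2 + 7 + 5 = 20.
No covering selection has total cost below 20.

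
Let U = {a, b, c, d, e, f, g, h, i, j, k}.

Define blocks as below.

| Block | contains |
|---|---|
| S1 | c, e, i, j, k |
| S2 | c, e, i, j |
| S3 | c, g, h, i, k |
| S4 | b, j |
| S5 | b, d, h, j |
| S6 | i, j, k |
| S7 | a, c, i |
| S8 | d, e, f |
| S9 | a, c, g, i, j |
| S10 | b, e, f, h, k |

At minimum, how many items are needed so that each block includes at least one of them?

3

The 3 items {c, f, j} hit every block.
The blocks S3, S4, S8 are pairwise disjoint, so any hitting set needs a separate item for each — at least 3. Hence 3 is optimal.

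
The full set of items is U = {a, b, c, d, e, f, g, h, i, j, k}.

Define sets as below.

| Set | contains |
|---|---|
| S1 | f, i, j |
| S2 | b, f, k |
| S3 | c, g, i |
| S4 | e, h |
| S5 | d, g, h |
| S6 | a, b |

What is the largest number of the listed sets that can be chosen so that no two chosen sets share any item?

S1, S4, S6 are pairwise disjoint (S1={f,i,j}; S4={e,h}; S6={a,b}).
Every remaining set overlaps one of these, and no 4 of the listed sets are pairwise disjoint, so 3 is the maximum.

3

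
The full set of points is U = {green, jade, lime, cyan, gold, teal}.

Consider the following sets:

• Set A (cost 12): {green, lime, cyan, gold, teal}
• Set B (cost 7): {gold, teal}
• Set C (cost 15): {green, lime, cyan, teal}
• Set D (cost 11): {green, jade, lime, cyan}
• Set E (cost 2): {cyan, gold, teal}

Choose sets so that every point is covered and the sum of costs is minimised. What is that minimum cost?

13

D, E together cover every point (D ∪ E = {green, jade, lime, cyan, gold, teal}); total cost 11 + 2 = 13.
No covering selection has total cost below 13.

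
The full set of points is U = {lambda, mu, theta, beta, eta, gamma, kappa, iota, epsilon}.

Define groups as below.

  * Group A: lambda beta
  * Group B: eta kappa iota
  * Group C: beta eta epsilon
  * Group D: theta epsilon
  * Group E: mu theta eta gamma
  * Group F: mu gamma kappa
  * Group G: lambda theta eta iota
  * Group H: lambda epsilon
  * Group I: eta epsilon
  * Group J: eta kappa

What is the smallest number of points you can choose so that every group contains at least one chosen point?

Take T = {lambda, mu, eta, epsilon}. Each listed group contains at least one of these, so T is a hitting set of size 4.
No choice of 3 points meets every group, so 4 is the minimum.

4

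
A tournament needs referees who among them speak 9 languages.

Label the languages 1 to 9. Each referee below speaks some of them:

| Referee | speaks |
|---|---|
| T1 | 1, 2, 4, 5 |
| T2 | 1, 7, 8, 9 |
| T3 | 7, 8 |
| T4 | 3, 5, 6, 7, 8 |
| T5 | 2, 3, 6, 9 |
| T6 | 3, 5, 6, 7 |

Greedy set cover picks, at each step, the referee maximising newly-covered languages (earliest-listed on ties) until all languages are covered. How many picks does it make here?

Greedy: pick T4 (covers 5 new) → pick T1 (covers 3 new) → pick T2 (covers 1 new). Total picks: 3.

3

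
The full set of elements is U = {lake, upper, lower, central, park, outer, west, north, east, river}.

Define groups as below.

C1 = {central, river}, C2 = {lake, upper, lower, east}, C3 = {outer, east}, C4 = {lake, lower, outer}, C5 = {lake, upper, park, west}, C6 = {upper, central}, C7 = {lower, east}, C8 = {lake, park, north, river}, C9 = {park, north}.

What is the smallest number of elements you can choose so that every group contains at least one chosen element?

4

The 4 elements {lake, central, park, east} hit every group.
No choice of 3 elements meets every group, so 4 is the minimum.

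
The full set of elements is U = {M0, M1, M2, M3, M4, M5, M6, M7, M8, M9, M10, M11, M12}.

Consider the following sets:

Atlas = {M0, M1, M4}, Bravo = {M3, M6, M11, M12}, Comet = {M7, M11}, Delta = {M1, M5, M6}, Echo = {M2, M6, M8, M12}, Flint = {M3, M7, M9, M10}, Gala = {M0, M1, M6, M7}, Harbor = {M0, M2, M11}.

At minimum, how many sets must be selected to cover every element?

5

Atlas, Bravo, Delta, Echo, and Flint cover everything between them: the union {M0, M1, M2, M3, M4, M5, M6, M7, M8, M9, M10, M11, M12} is all of U.
No 4 of the 8 sets cover everything (all 70 combinations miss at least one element), so 5 is optimal.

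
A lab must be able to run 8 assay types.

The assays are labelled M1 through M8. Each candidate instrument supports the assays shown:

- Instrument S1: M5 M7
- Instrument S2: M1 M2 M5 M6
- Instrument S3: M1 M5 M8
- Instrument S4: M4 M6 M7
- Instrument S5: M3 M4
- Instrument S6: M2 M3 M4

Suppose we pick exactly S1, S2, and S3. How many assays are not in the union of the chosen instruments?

Union of S1, S2, S3 = {M1, M2, M5, M6, M7, M8}.
Not covered: M3, M4 — 2 assays.

2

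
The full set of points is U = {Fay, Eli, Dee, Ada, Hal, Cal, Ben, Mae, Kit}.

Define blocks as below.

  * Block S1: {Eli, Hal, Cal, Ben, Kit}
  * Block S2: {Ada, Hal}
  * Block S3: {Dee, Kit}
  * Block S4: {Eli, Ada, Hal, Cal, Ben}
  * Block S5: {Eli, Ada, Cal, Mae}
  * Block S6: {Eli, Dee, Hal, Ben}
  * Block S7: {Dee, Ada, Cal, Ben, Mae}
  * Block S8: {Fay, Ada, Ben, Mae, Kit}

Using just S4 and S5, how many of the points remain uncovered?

3

Union of S4, S5 = {Eli, Ada, Hal, Cal, Ben, Mae}.
Not covered: Fay, Dee, Kit — 3 points.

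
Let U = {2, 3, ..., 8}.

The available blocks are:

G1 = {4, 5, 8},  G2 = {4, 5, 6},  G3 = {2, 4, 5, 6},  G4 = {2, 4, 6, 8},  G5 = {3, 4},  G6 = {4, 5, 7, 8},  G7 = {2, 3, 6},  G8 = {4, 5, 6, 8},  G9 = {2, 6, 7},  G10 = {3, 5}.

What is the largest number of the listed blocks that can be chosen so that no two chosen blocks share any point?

2

G6, G7 are pairwise disjoint (G6={4,5,7,8}; G7={2,3,6}).
Every remaining block overlaps one of these, and no 3 of the listed blocks are pairwise disjoint, so 2 is the maximum.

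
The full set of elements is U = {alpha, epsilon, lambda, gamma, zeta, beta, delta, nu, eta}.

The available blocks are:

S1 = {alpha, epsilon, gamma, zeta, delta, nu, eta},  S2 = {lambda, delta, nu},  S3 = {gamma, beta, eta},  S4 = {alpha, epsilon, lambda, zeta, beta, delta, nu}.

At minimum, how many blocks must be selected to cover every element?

S3 and S4 together: S3 ∪ S4 = {alpha, epsilon, lambda, gamma, zeta, beta, delta, nu, eta} — every element is covered.
No single block has all 9 elements (the largest, S1, has 7), so 2 is optimal.

2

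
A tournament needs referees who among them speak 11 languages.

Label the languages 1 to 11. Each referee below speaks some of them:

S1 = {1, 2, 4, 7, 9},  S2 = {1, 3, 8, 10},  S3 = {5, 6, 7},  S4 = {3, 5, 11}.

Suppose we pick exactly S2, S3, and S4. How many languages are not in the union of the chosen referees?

3

Union of S2, S3, S4 = {1, 3, 5, 6, 7, 8, 10, 11}.
Not covered: 2, 4, 9 — 3 languages.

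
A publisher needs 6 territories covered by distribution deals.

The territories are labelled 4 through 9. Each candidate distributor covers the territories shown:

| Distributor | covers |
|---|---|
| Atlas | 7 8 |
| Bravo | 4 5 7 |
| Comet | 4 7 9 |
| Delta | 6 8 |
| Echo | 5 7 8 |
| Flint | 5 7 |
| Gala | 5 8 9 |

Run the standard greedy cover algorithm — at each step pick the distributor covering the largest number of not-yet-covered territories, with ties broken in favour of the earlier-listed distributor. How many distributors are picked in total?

Greedy: pick Bravo (covers 3 new) → pick Delta (covers 2 new) → pick Comet (covers 1 new). Total picks: 3.

3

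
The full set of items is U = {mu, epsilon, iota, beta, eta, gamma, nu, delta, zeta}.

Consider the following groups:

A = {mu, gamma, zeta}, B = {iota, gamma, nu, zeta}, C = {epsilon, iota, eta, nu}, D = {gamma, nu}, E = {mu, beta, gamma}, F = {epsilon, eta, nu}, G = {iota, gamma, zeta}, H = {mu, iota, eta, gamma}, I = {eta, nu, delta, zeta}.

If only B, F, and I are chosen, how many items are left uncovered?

2

Union of B, F, I = {epsilon, iota, eta, gamma, nu, delta, zeta}.
Not covered: mu, beta — 2 items.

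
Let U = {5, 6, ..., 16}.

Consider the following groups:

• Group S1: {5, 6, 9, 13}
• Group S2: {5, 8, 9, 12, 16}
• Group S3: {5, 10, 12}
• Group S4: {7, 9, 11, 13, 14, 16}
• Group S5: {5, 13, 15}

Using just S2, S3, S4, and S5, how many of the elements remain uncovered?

Union of S2, S3, S4, S5 = {5, 7, 8, 9, 10, 11, 12, 13, 14, 15, 16}.
Not covered: 6 — 1 element.

1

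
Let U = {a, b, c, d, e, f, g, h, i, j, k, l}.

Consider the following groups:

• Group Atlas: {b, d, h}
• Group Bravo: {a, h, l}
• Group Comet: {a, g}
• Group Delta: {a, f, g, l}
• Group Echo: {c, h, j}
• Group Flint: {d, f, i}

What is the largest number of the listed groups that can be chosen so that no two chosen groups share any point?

3

Comet, Echo, Flint are pairwise disjoint (Comet={a,g}; Echo={c,h,j}; Flint={d,f,i}).
Every remaining group overlaps one of these, and no 4 of the listed groups are pairwise disjoint, so 3 is the maximum.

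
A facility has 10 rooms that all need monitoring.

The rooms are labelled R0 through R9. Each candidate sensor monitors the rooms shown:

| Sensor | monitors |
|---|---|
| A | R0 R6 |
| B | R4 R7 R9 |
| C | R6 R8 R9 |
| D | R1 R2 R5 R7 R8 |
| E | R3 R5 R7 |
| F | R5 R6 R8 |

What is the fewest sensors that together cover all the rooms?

4

Take {A, B, D, E}. Their union is {R0, R1, R2, R3, R4, R5, R6, R7, R8, R9}, which is all 10 rooms.
Only D contains R1, so D is forced; the remaining 5 rooms need at least 3 more sensors (each remaining sensor adds at most 2) — so at least 4 sensors are needed, and 4 is optimal.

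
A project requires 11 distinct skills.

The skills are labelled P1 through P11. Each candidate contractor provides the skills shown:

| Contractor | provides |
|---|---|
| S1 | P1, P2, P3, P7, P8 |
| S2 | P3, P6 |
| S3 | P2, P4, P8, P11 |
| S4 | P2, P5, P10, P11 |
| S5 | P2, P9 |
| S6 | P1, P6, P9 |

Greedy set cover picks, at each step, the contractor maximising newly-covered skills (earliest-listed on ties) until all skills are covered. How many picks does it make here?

Greedy: pick S1 (covers 5 new) → pick S4 (covers 3 new) → pick S6 (covers 2 new) → pick S3 (covers 1 new). Total picks: 4.

4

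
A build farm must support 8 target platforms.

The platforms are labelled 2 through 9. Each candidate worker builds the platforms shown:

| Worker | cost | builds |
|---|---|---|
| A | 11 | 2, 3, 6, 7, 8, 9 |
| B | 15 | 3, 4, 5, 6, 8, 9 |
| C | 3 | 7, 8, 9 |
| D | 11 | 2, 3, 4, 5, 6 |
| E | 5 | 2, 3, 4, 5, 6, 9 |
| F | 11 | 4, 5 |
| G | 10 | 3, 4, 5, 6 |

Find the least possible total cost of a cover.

8

C, E together cover every platform (C ∪ E = {2, 3, 4, 5, 6, 7, 8, 9}); total cost 3 + 5 = 8.
No covering selection has total cost below 8.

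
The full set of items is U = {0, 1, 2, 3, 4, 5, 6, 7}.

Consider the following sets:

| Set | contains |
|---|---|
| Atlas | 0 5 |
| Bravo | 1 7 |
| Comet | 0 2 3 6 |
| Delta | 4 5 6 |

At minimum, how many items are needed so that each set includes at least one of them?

3

H = {1, 3, 5} meets every set (each contains at least one member of H), and |H| = 3.
No choice of 2 items meets every set, so 3 is the minimum.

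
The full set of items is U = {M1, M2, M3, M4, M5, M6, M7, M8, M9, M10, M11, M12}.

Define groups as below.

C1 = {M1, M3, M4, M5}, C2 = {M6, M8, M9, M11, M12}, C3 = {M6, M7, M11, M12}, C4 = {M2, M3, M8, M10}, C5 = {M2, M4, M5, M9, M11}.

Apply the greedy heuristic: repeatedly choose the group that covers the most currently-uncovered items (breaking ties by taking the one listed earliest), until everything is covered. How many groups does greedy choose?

4

Greedy: pick C2 (covers 5 new) → pick C1 (covers 4 new) → pick C4 (covers 2 new) → pick C3 (covers 1 new). Total picks: 4.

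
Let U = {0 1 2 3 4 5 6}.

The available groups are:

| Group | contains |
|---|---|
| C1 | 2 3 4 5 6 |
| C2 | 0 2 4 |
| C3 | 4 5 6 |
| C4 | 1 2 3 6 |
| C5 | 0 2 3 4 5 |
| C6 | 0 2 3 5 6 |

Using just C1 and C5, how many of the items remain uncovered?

1

Union of C1, C5 = {0, 2, 3, 4, 5, 6}.
Not covered: 1 — 1 item.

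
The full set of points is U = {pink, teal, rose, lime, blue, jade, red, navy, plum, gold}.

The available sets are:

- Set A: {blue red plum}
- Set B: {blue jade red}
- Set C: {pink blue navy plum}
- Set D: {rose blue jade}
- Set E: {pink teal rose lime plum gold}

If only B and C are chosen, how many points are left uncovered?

Union of B, C = {pink, blue, jade, red, navy, plum}.
Not covered: teal, rose, lime, gold — 4 points.

4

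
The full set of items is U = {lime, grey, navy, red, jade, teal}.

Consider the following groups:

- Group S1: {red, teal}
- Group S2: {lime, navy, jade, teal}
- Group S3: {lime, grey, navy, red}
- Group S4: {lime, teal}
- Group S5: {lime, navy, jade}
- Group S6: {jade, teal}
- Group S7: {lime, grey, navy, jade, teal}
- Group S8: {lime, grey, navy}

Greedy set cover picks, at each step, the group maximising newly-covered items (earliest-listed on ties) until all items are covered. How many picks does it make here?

2

Greedy: pick S7 (covers 5 new) → pick S1 (covers 1 new). Total picks: 2.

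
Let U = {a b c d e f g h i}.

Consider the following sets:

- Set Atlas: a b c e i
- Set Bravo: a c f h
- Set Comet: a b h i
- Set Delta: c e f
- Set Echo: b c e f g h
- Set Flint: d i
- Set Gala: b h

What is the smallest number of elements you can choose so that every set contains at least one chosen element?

Take T = {c, h, i}. Each listed set contains at least one of these, so T is a hitting set of size 3.
The sets Delta, Flint, Gala are pairwise disjoint, so any hitting set needs a separate element for each — at least 3. Hence 3 is optimal.

3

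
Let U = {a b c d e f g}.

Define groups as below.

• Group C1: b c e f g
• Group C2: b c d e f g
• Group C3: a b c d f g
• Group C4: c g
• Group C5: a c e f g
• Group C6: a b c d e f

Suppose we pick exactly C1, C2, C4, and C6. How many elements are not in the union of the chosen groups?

0

Union of C1, C2, C4, C6 = {a, b, c, d, e, f, g} — that's every element, so 0 are uncovered.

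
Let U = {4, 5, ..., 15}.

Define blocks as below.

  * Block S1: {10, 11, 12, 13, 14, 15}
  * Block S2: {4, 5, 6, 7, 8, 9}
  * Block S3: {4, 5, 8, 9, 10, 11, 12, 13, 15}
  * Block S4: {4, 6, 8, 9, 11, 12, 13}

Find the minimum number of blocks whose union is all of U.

S1 and S2 together: S1 ∪ S2 = {4, 5, 6, 7, 8, 9, 10, 11, 12, 13, 14, 15} — every element is covered.
No single block has all 12 elements (the largest, S3, has 9), so 2 is optimal.

2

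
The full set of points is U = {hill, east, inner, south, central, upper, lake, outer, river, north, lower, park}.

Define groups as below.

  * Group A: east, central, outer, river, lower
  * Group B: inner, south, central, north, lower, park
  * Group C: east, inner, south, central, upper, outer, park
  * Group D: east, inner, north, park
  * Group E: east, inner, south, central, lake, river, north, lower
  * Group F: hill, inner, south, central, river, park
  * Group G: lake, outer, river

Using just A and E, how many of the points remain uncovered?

3

Union of A, E = {east, inner, south, central, lake, outer, river, north, lower}.
Not covered: hill, upper, park — 3 points.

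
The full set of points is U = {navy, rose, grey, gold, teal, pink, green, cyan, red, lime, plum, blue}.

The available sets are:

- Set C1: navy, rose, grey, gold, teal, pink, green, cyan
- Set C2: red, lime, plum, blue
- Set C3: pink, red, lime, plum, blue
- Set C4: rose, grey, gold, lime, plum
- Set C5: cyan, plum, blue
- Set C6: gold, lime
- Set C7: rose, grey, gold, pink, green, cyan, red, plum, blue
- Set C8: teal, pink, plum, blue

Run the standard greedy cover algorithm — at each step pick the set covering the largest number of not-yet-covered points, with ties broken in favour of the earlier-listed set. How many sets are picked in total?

3

Greedy: pick C7 (covers 9 new) → pick C1 (covers 2 new) → pick C2 (covers 1 new). Total picks: 3.
(The true minimum cover uses only 2 sets, so greedy is not optimal here.)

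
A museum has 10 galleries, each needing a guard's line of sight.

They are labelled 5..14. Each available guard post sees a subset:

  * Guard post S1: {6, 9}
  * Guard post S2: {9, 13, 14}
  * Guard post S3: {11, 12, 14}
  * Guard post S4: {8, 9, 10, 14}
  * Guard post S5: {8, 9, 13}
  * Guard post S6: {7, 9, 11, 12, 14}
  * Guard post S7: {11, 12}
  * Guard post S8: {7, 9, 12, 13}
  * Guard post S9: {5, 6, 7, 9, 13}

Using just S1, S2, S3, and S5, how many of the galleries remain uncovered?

Union of S1, S2, S3, S5 = {6, 8, 9, 11, 12, 13, 14}.
Not covered: 5, 7, 10 — 3 galleries.

3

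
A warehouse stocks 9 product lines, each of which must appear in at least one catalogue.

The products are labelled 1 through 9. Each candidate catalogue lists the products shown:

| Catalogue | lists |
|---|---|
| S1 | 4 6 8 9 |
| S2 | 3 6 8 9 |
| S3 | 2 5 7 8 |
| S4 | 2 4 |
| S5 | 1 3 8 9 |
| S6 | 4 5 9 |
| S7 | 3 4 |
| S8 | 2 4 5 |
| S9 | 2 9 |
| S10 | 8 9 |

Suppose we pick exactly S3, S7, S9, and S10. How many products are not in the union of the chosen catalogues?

2

Union of S3, S7, S9, S10 = {2, 3, 4, 5, 7, 8, 9}.
Not covered: 1, 6 — 2 products.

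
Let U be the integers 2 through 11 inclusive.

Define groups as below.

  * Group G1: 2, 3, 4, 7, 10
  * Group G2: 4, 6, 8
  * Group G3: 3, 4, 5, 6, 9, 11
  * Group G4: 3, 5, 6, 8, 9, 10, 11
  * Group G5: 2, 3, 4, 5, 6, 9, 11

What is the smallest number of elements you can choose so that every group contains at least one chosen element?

The 2 elements {3, 4} hit every group.
No single element lies in every group, so at least 2 are needed and 2 is optimal.

2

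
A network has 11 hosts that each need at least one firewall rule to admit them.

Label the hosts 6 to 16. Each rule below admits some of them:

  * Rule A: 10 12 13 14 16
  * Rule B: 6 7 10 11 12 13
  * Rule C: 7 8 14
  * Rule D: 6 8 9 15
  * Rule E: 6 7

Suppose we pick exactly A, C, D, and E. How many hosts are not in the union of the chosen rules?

1

Union of A, C, D, E = {6, 7, 8, 9, 10, 12, 13, 14, 15, 16}.
Not covered: 11 — 1 host.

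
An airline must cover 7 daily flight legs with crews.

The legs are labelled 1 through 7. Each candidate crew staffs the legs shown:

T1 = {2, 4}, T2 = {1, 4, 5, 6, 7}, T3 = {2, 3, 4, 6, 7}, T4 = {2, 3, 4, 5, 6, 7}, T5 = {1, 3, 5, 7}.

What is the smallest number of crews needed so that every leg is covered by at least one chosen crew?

Take {T2, T4}. Their union is {1, 2, 3, 4, 5, 6, 7}, which is all 7 legs.
No single crew has all 7 legs (the largest, T4, has 6), so 2 is optimal.

2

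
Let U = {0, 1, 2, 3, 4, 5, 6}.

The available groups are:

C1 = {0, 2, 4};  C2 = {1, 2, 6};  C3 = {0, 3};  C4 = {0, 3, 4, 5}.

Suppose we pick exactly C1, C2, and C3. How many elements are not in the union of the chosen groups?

Union of C1, C2, C3 = {0, 1, 2, 3, 4, 6}.
Not covered: 5 — 1 element.

1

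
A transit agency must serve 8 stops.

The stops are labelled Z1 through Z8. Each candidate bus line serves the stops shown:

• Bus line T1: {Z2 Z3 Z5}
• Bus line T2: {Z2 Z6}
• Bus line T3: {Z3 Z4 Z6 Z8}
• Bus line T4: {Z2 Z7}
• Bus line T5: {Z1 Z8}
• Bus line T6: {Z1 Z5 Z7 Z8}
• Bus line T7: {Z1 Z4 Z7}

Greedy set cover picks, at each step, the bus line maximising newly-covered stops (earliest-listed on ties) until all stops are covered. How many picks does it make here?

3

Greedy: pick T3 (covers 4 new) → pick T6 (covers 3 new) → pick T1 (covers 1 new). Total picks: 3.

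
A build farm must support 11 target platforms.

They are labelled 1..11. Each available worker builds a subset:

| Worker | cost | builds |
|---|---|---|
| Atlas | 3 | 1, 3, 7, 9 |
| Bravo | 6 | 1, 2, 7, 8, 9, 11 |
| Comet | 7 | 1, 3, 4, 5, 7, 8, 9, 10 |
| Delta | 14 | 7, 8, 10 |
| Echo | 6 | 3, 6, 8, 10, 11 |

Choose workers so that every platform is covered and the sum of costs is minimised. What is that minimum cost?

19

Bravo, Comet, Echo together cover every platform (Bravo ∪ Comet ∪ Echo = {1, 2, 3, 4, 5, 6, 7, 8, 9, 10, 11}); total cost 6 + 7 + 6 = 19.
The greedy pick Atlas, Echo, Comet, Bravo costs 22; no covering selection beats 19.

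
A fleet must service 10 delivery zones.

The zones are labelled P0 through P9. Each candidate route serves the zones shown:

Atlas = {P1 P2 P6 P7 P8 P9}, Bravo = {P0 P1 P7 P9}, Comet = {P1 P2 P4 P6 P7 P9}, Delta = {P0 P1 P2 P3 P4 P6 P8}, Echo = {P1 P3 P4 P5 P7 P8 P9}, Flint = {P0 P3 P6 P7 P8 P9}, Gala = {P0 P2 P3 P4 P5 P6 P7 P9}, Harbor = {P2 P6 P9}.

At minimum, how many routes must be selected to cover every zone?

Take {Delta, Gala}. Their union is {P0, P1, P2, P3, P4, P5, P6, P7, P8, P9}, which is all 10 zones.
No single route has all 10 zones (the largest, Gala, has 8), so 2 is optimal.

2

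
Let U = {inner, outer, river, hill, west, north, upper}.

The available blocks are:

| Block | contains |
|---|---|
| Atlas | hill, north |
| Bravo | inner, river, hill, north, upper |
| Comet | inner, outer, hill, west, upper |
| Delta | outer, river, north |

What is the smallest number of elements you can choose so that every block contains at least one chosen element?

2

H = {outer, north} meets every block (each contains at least one member of H), and |H| = 2.
No single element lies in every block, so at least 2 are needed and 2 is optimal.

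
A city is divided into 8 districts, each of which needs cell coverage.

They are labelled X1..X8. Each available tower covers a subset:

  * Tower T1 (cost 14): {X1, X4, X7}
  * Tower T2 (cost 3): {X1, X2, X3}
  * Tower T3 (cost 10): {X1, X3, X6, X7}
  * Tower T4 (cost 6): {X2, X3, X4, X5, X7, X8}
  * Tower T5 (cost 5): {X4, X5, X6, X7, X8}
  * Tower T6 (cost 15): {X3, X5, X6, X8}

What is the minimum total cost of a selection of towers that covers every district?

T2, T5 together cover every district (T2 ∪ T5 = {X1, X2, X3, X4, X5, X6, X7, X8}); total cost 3 + 5 = 8.
No covering selection has total cost below 8.

8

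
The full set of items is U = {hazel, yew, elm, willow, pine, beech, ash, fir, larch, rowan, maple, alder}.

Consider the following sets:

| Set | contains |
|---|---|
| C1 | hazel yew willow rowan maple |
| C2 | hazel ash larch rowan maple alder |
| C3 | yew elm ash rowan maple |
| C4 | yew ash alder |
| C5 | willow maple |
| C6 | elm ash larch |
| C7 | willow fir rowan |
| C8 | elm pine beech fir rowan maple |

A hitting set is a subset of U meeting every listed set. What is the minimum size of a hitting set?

The 3 items {ash, fir, maple} hit every set.
No choice of 2 items meets every set, so 3 is the minimum.

3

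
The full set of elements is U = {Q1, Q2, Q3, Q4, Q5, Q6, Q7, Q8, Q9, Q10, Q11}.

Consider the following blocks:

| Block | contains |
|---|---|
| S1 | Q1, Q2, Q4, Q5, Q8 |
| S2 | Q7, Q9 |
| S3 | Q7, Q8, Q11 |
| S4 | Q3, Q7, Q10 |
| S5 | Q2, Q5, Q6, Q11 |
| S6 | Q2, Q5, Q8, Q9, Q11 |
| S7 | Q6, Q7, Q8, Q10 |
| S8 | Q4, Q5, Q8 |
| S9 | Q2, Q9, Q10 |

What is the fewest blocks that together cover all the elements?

4

S1 and S4 and S6 and S7 together: S1 ∪ S4 ∪ S6 ∪ S7 = {Q1, Q2, Q3, Q4, Q5, Q6, Q7, Q8, Q9, Q10, Q11} — every element is covered.
No 3 of the 9 blocks cover everything (all 84 combinations miss at least one element), so 4 is optimal.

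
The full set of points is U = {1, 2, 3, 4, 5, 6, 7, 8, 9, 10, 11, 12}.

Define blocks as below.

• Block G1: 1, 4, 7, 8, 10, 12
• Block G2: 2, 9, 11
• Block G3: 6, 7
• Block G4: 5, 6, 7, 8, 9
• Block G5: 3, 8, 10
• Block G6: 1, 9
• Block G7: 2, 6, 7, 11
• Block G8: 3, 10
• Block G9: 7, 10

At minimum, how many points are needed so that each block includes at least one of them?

H = {6, 9, 10} meets every block (each contains at least one member of H), and |H| = 3.
The blocks G2, G3, G8 are pairwise disjoint, so any hitting set needs a separate point for each — at least 3. Hence 3 is optimal.

3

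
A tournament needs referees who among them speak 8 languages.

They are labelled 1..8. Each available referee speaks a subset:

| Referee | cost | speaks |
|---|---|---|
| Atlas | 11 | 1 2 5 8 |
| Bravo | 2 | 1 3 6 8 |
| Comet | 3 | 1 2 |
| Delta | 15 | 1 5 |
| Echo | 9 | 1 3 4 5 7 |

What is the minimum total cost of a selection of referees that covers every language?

Bravo, Comet, Echo together cover every language (Bravo ∪ Comet ∪ Echo = {1, 2, 3, 4, 5, 6, 7, 8}); total cost 2 + 3 + 9 = 14.
No covering selection has total cost below 14.

14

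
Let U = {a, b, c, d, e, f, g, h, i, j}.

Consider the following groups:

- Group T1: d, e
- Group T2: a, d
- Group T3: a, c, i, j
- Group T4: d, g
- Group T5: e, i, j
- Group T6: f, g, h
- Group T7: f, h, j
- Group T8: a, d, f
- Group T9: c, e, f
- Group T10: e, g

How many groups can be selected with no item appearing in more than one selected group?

T2, T5, T6 are pairwise disjoint (T2={a,d}; T5={e,i,j}; T6={f,g,h}).
Every remaining group overlaps one of these, and no 4 of the listed groups are pairwise disjoint, so 3 is the maximum.

3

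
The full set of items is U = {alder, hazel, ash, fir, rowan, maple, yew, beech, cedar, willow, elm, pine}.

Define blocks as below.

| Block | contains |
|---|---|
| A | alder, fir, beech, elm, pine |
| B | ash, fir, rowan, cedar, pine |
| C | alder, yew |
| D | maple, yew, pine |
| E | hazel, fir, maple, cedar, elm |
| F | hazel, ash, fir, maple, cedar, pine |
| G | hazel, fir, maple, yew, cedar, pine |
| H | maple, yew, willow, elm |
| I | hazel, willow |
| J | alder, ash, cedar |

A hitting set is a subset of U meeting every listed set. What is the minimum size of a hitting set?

Take T = {yew, cedar, willow, elm}. Each listed block contains at least one of these, so T is a hitting set of size 4.
No choice of 3 items meets every block, so 4 is the minimum.

4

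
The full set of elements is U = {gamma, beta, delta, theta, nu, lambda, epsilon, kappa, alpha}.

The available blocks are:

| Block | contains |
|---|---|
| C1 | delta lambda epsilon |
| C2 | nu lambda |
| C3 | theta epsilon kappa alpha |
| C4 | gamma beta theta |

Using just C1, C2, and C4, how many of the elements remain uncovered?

Union of C1, C2, C4 = {gamma, beta, delta, theta, nu, lambda, epsilon}.
Not covered: kappa, alpha — 2 elements.

2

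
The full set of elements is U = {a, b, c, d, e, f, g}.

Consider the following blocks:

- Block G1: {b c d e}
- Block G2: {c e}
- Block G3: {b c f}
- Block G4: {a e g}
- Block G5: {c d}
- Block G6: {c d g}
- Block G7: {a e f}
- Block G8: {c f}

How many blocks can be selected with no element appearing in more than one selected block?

G6, G7 are pairwise disjoint (G6={c,d,g}; G7={a,e,f}).
Every remaining block overlaps one of these, and no 3 of the listed blocks are pairwise disjoint, so 2 is the maximum.

2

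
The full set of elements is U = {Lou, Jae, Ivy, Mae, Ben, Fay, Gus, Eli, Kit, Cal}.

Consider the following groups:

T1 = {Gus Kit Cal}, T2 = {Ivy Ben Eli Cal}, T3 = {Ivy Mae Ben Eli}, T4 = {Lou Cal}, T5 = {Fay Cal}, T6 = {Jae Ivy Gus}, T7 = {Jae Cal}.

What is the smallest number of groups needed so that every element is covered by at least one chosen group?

T1, T3, T4, T5, and T7 cover everything between them: the union {Lou, Jae, Ivy, Mae, Ben, Fay, Gus, Eli, Kit, Cal} is all of U.
No 4 of the 7 groups cover everything (all 35 combinations miss at least one element), so 5 is optimal.

5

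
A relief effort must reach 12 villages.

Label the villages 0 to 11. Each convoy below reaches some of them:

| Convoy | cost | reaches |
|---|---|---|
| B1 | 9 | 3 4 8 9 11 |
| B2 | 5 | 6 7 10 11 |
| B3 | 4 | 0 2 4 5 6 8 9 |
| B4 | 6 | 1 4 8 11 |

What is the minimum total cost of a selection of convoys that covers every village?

B1, B2, B3, B4 together cover every village (B1 ∪ B2 ∪ B3 ∪ B4 = {0, 1, 2, 3, 4, 5, 6, 7, 8, 9, 10, 11}); total cost 9 + 5 + 4 + 6 = 24.
No covering selection has total cost below 24.

24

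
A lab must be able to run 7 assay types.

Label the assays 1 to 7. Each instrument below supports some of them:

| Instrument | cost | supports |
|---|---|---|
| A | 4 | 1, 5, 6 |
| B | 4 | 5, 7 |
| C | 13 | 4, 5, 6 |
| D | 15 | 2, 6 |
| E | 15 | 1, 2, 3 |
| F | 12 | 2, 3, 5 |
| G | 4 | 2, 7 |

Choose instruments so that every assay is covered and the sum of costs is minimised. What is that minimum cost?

32

B, C, E together cover every assay (B ∪ C ∪ E = {1, 2, 3, 4, 5, 6, 7}); total cost 4 + 13 + 15 = 32.
The greedy pick A, G, F, C costs 33; no covering selection beats 32.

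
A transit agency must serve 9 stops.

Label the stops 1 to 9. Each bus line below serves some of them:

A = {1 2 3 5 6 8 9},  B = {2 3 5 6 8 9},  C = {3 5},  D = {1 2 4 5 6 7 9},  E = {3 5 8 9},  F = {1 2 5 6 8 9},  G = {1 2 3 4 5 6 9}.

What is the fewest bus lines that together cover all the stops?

2

D and E together: D ∪ E = {1, 2, 3, 4, 5, 6, 7, 8, 9} — every stop is covered.
No single bus line has all 9 stops (the largest, A, has 7), so 2 is optimal.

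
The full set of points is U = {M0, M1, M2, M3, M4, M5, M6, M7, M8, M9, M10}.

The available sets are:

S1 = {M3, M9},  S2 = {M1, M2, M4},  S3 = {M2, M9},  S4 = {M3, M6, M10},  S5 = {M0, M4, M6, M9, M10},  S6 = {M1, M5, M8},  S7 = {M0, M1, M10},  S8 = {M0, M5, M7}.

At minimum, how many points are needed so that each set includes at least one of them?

4

Take H = {M1, M5, M9, M10}. Each listed set contains at least one of these, so H is a hitting set of size 4.
No choice of 3 points meets every set, so 4 is the minimum.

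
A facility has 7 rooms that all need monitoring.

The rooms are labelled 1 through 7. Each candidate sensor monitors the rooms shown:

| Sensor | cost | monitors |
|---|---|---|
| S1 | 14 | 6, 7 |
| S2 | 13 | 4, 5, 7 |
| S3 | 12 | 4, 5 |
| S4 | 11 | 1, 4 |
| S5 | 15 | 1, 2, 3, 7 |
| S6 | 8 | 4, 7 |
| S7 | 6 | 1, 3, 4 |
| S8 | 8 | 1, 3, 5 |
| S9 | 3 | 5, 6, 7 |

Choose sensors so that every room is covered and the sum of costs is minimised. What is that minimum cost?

24

S5, S7, S9 together cover every room (S5 ∪ S7 ∪ S9 = {1, 2, 3, 4, 5, 6, 7}); total cost 15 + 6 + 3 = 24.
No covering selection has total cost below 24.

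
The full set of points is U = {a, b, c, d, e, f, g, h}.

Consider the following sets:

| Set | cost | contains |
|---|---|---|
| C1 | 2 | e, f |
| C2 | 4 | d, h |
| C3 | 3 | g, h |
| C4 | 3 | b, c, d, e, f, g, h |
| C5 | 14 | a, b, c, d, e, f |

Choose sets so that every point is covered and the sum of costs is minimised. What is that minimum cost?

C4, C5 together cover every point (C4 ∪ C5 = {a, b, c, d, e, f, g, h}); total cost 3 + 14 = 17.
No covering selection has total cost below 17.

17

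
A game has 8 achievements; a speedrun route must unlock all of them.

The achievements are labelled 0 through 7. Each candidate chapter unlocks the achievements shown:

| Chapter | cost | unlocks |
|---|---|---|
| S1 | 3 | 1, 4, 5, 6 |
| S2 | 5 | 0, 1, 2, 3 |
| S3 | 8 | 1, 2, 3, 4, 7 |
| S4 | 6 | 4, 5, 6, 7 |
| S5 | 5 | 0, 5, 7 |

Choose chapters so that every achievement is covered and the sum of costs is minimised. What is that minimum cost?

S2, S4 together cover every achievement (S2 ∪ S4 = {0, 1, 2, 3, 4, 5, 6, 7}); total cost 5 + 6 = 11.
The greedy pick S1, S2, S5 costs 13; no covering selection beats 11.

11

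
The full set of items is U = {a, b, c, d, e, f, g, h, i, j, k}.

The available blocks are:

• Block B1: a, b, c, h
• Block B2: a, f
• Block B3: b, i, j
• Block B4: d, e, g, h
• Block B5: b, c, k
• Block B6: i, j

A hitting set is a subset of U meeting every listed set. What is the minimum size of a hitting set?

4

Take T = {c, f, h, j}. Each listed block contains at least one of these, so T is a hitting set of size 4.
The blocks B2, B4, B5, B6 are pairwise disjoint, so any hitting set needs a separate item for each — at least 4. Hence 4 is optimal.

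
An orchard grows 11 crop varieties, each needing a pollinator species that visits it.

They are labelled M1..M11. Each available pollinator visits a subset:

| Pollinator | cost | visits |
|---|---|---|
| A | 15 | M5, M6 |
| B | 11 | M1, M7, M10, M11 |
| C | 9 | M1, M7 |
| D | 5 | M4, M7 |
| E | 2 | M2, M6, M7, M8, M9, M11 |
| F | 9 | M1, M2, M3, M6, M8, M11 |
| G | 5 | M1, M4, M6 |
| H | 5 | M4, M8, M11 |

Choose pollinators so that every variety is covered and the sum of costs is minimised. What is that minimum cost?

42

A, B, E, F, H together cover every variety (A ∪ B ∪ E ∪ F ∪ H = {M1, M2, M3, M4, M5, M6, M7, M8, M9, M10, M11}); total cost 15 + 11 + 2 + 9 + 5 = 42.
No covering selection has total cost below 42.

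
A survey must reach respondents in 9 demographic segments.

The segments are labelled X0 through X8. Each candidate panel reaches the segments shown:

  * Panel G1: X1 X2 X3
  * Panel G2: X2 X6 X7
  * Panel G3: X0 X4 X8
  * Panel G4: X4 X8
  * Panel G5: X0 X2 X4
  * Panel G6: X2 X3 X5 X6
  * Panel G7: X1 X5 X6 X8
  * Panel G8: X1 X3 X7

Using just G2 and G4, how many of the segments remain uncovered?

4

Union of G2, G4 = {X2, X4, X6, X7, X8}.
Not covered: X0, X1, X3, X5 — 4 segments.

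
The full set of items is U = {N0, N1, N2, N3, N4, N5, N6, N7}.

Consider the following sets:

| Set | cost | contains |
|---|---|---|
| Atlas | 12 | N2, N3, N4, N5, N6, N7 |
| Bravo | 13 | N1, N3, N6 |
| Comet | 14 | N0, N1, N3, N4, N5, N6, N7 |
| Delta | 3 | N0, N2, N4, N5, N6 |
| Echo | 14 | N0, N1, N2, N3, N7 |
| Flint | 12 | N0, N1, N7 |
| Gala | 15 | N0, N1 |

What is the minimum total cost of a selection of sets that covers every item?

Comet, Delta together cover every item (Comet ∪ Delta = {N0, N1, N2, N3, N4, N5, N6, N7}); total cost 14 + 3 = 17.
No covering selection has total cost below 17.

17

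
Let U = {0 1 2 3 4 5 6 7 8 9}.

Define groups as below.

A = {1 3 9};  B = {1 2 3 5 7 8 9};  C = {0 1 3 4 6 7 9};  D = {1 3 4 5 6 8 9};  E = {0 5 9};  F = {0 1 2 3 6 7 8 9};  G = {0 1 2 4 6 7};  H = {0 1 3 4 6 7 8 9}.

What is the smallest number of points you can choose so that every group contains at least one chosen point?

2

T = {7, 9} meets every group (each contains at least one member of T), and |T| = 2.
No single point lies in every group, so at least 2 are needed and 2 is optimal.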